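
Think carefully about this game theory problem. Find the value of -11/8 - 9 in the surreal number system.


x = -11/8, y = 9
Converting to common denominator: 8
x = -11/8, y = 72/8
x - y = -11/8 - 9 = -83/8

-83/8


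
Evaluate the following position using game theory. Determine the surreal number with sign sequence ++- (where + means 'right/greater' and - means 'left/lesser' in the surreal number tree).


Sign expansion: ++-
Rule: track bounds (lo, hi), initially (-inf, +inf). On '+', the current value becomes lo and we move to the simplest number in (value, hi): value + 1 if hi = +inf, otherwise the midpoint (value + hi)/2. On '-', the current value becomes hi and we move to value - 1 if lo = -inf, otherwise the midpoint (lo + value)/2.
Start at 0.
Step 1: sign = +, move right. Bounds: (0, +inf). Value = 1
Step 2: sign = +, move right. Bounds: (1, +inf). Value = 2
Step 3: sign = -, move left. Bounds: (1, 2). Value = 3/2
The surreal number with sign expansion ++- is 3/2.

3/2


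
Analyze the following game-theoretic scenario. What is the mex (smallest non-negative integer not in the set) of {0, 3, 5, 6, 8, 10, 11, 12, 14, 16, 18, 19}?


Set = {0, 3, 5, 6, 8, 10, 11, 12, 14, 16, 18, 19}
0 is in the set.
1 is NOT in the set. This is the mex.
mex = 1

1


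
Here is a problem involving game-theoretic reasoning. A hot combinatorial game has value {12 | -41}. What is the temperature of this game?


The game is {12 | -41}, a switch {a | b} with numbers a > b.
Cooling {a | b} by t gives {a - t | b + t}, which stops being hot when a - t = b + t, i.e. at t = (a - b)/2. So the temperature of a switch is (a - b)/2.
Temperature = (Left option - Right option) / 2
= (12 - (-41)) / 2
= 53 / 2
= 53/2

53/2


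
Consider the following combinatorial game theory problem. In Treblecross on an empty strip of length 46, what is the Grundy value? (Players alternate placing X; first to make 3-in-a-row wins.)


Treblecross: place X on empty cells; 3-in-a-row wins.
Playing within two cells of an existing X lets the opponent win at once, so sensible play treats the cells i-2..i+2 around each X as dead. The player left with no safe cell loses, so this is a normal-play take-away game on strips of safe cells.
Placing X at cell i (0-indexed) of a strip of k safe cells leaves independent strips of sizes max(0, i-2) and max(0, k-i-3). Hence G(k) = mex{ G(max(0,i-2)) XOR G(max(0,k-i-3)) : 0 <= i < k }, with G(0) = 0.
G(1): splits (0,0):0^0=0 -> mex({0}) = 1
G(2): splits (0,0):0^0=0 -> mex({0}) = 1
G(3): splits (0,0):0^0=0 -> mex({0}) = 1
G(4): splits (0,1):0^1=1 (0,0):0^0=0 -> mex({0, 1}) = 2
G(5): splits (0,2):0^1=1 (0,1):0^1=1 (0,0):0^0=0 -> mex({0, 1}) = 2
G(6) = mex({1}) = 0
G(7) = mex({0, 1, 2}) = 3
G(8) = mex({0, 1, 2}) = 3
G(9) = mex({0, 2}) = 1
G(10) = mex({0, 2, 3}) = 1
G(11) = mex({0, 3}) = 1
G(12) = mex({1, 3}) = 0
G(13) = mex({0, 1, 2, 3}) = 4
G(14) = mex({0, 1, 2}) = 3
G(15) = mex({0, 1, 2}) = 3
G(16) = mex({0, 1, 2, 4}) = 3
G(17) = mex({0, 1, 3, 4}) = 2
G(18) = mex({0, 1, 3, 4}) = 2
G(19) = mex({0, 1, 3, 5}) = 2
G(20) = mex({0, 1, 2, 3, 5}) = 4
G(21) = mex({0, 1, 2, 3, 5}) = 4
G(22) = mex({1, 2, 6}) = 0
G(23) = mex({0, 1, 2, 3, 4, 6}) = 5
G(24) = mex({0, 1, 2, 3, 4}) = 5
G(25) = mex({0, 1, 3, 4, 7}) = 2
G(26) = mex({0, 1, 3, 4, 5, 7}) = 2
G(27) = mex({0, 1, 3, 5}) = 2
G(28) = mex({0, 1, 2, 5}) = 3
G(29) = mex({0, 1, 2, 4, 5, 6}) = 3
G(30) = mex({1, 2, 4, 6}) = 0
G(31) = mex({0, 1, 2, 3, 4, 6}) = 5
G(32) = mex({1, 2, 3, 4, 7}) = 0
G(33) = mex({0, 3, 7}) = 1
G(34) = mex({0, 2, 3, 5, 7}) = 1
G(35) = mex({0, 2, 3, 5, 6}) = 1
G(36) = mex({0, 1, 2, 5, 6}) = 3
G(37) = mex({0, 1, 2, 4, 5, 6}) = 3
G(38) = mex({0, 1, 2, 4}) = 3
G(39) = mex({0, 1, 2, 3, 4, 7}) = 5
G(40) = mex({0, 1, 2, 3, 4, 5, 7}) = 6
G(41) = mex({0, 1, 2, 3, 5, 7}) = 4
G(42) = mex({0, 1, 2, 3, 5, 6, 7}) = 4
G(43) = mex({0, 2, 3, 5, 6}) = 1
G(44) = mex({1, 2, 3, 4, 5, 6}) = 0
G(45) = mex({0, 1, 2, 3, 4, 6, 7}) = 5
G(46) = mex({0, 1, 2, 3, 4, 7}) = 5
Therefore G(46) = 5.

5


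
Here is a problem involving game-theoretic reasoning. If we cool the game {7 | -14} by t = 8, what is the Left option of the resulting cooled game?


Original game: {7 | -14} (a switch {a | b} with a > b).
Cooling by t (for t below the temperature (a - b)/2 = 21/2) taxes each move by t: {a | b} cooled by t is {a - t | b + t}.
Cooling amount: t = 8
Cooled Left option: 7 - 8 = -1
Cooled Right option: -14 + 8 = -6
Cooled game: {-1 | -6}
Left option = -1

-1


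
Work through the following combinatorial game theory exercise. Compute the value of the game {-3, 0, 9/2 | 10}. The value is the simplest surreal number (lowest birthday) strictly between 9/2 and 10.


Left options: {-3, 0, 9/2}, max = 9/2
Right options: {10}, min = 10
All options are numbers and max(Left) < min(Right), so by the simplicity theorem the value is the simplest (earliest-born) number strictly between 9/2 and 10.
Integers 5 through 9 all lie strictly between 9/2 and 10.
Among integers, the simplest (lowest birthday = smallest |n|; 0 is born on day 0, +-n on day n) is 5.
No non-integer in the interval can be simpler: if x is a non-integer in the interval, then floor(x) or ceil(x) also lies in the interval (the interval contains an integer), and both are proper prefixes of x's sign expansion, i.e. born earlier. So the game value is 5.
Game value = 5

5


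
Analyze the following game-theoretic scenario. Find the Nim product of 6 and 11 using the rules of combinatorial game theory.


Nim multiplication is bilinear over XOR: (u XOR v) * w = (u*w) XOR (v*w).
So we split each operand into its bit components and XOR the pairwise Nim products.
6 = 2 + 4 (as XOR of powers of 2).
11 = 1 + 2 + 8 (as XOR of powers of 2).
Using the standard Nim-product table on single bits:
  2*2 = 3,   2*4 = 8,   2*8 = 12,
  4*4 = 6,   4*8 = 11,  8*8 = 13,
and  1*x = x (identity), k*l = l*k (commutative).
Pairwise Nim products:
  2 * 1 = 2
  2 * 2 = 3
  2 * 8 = 12
  4 * 1 = 4
  4 * 2 = 8
  4 * 8 = 11
XOR them: 2 XOR 3 XOR 12 XOR 4 XOR 8 XOR 11 = 10.
Result: 6 * 11 = 10 (in Nim).

10


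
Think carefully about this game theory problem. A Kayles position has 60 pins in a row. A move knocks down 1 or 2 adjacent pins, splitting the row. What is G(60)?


Kayles: a move removes 1 or 2 adjacent pins from a contiguous row.
Removing pins from a row of k leaves two independent rows (a, b) with a + b = k - 1 (one pin) or a + b = k - 2 (two pins); an end removal gives a = 0.
By Sprague-Grundy, G(k) = mex{ G(a) XOR G(b) } over all these splits. G(0) = 0.
G(1): splits (0,0):0^0=0 -> mex({0}) = 1
G(2): splits (0,1):0^1=1 (0,0):0^0=0 -> mex({0, 1}) = 2
G(3): splits (0,2):0^2=2 (1,1):1^1=0 (0,1):0^1=1 -> mex({0, 1, 2}) = 3
G(4): splits (0,3):0^3=3 (1,2):1^2=3 (0,2):0^2=2 (1,1):1^1=0 -> mex({0, 2, 3}) = 1
G(5): splits (0,4):0^1=1 (1,3):1^3=2 (2,2):2^2=0 (0,3):0^3=3 (1,2):1^2=3 -> mex({0, 1, 2, 3}) = 4
G(6) = mex({0, 1, 2, 4}) = 3
G(7) = mex({0, 1, 3, 4, 5}) = 2
G(8) = mex({0, 2, 3, 5, 6}) = 1
G(9) = mex({0, 1, 2, 3, 6, 7}) = 4
G(10) = mex({0, 1, 3, 4, 5, 7}) = 2
G(11) = mex({0, 1, 2, 3, 4, 5}) = 6
G(12) = mex({0, 1, 2, 3, 5, 6, 7}) = 4
G(13) = mex({0, 2, 3, 4, 6, 7}) = 1
G(14) = mex({0, 1, 4, 5, 6, 7}) = 2
G(15) = mex({0, 1, 2, 3, 4, 5, 6}) = 7
G(16) = mex({0, 2, 3, 5, 6, 7}) = 1
G(17) = mex({0, 1, 2, 3, 5, 6, 7}) = 4
G(18) = mex({0, 1, 2, 4, 5, 6}) = 3
G(19) = mex({0, 1, 3, 4, 5, 7}) = 2
G(20) = mex({0, 2, 3, 4, 5, 6, 7}) = 1
G(21) = mex({0, 1, 2, 3, 5, 6, 7}) = 4
G(22) = mex({0, 1, 2, 3, 4, 5, 7}) = 6
G(23) = mex({0, 1, 2, 3, 4, 5, 6}) = 7
G(24) = mex({0, 1, 2, 3, 5, 6, 7}) = 4
G(25) = mex({0, 2, 3, 4, 6, 7}) = 1
G(26) = mex({0, 1, 3, 4, 5, 6, 7}) = 2
G(27) = mex({0, 1, 2, 3, 4, 5, 6, 7}) = 8
G(28) = mex({0, 1, 2, 3, 4, 6, 7, 8}) = 5
G(29) = mex({0, 1, 2, 3, 5, 6, 7, 8, 9}) = 4
G(30) = mex({0, 1, 2, 3, 4, 5, 6, 9, 10}) = 7
G(31) = mex({0, 1, 3, 4, 5, 7, 10, 11}) = 2
G(32) = mex({0, 2, 3, 4, 5, 6, 7, 9, 11}) = 1
G(33) = mex({0, 1, 2, 3, 4, 5, 6, 7, 9, 12}) = 8
G(34) = mex({0, 1, 2, 3, 4, 5, 7, 8, 11, 12}) = 6
G(35) = mex({0, 1, 2, 3, 4, 5, 6, 8, 9, 10, 11}) = 7
G(36) = mex({0, 1, 2, 3, 5, 6, 7, 9, 10}) = 4
G(37) = mex({0, 2, 3, 4, 6, 7, 9, 10, 11, 12}) = 1
G(38) = mex({0, 1, 3, 4, 5, 6, 7, 9, 10, 11, 12}) = 2
G(39) = mex({0, 1, 2, 4, 5, 6, 7, 9, 10, 12, 14}) = 3
G(40) = mex({0, 2, 3, 4, 6, 7, 11, 12, 14}) = 1
G(41) = mex({0, 1, 2, 3, 5, 6, 7, 9, 10, 11, 12}) = 4
G(42) = mex({0, 1, 2, 3, 4, 5, 6, 9, 10}) = 7
G(43) = mex({0, 1, 3, 4, 5, 7, 9, 10, 12, 15}) = 2
G(44) = mex({0, 2, 3, 4, 5, 6, 7, 9, 10, 12, 15}) = 1
G(45) = mex({0, 1, 2, 3, 4, 5, 6, 7, 9, 10, 12, 14}) = 8
G(46) = mex({0, 1, 3, 4, 5, 7, 8, 11, 12, 14}) = 2
G(47) = mex({0, 1, 2, 3, 4, 5, 6, 8, 9, 10, 11, 12}) = 7
G(48) = mex({0, 1, 2, 3, 5, 6, 7, 9, 10}) = 4
G(49) = mex({0, 2, 3, 4, 6, 7, 9, 10, 11, 12, 15}) = 1
G(50) = mex({0, 1, 4, 5, 6, 7, 9, 11, 12, 14, 15}) = 2
G(51) = mex({0, 1, 2, 3, 4, 5, 6, 7, 9, 12, 14, 15}) = 8
G(52) = mex({0, 2, 3, 4, 5, 6, 7, 8, 11, 12, 15}) = 1
G(53) = mex({0, 1, 2, 3, 5, 6, 7, 8, 9, 10, 11, 12}) = 4
G(54) = mex({0, 1, 2, 3, 4, 5, 6, 9, 10}) = 7
G(55) = mex({0, 1, 3, 4, 5, 7, 9, 10, 11, 12}) = 2
G(56) = mex({0, 2, 3, 4, 5, 6, 7, 9, 10, 11, 12, 13, 14}) = 1
G(57) = mex({0, 1, 2, 3, 5, 6, 7, 9, 10, 12, 13, 14, 15}) = 4
G(58) = mex({0, 1, 3, 4, 5, 7, 11, 12, 14, 15}) = 2
G(59) = mex({0, 1, 2, 3, 4, 5, 6, 9, 10, 11, 12, 15}) = 7
G(60) = mex({0, 1, 2, 3, 5, 6, 7, 9, 10}) = 4
Therefore G(60) = 4.

4


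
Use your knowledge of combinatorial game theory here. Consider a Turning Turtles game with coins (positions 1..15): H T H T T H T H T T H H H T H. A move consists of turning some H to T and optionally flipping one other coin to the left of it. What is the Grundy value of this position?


Coins: H T H T T H T H T T H H H T H
Key fact: a single head at position k behaves exactly like a Nim heap of size k (turning it to T and optionally flipping a coin at j < k corresponds to moving the heap from k to j, or to 0), and heads combine as a disjunctive sum (two heads at the same place would cancel, matching j XOR j = 0). So the Nim-value is the XOR of the 1-indexed positions of the heads.
Face-up positions (1-indexed): [1, 3, 6, 8, 11, 12, 13, 15]
XOR 0 with 1: 0 XOR 1 = 1
XOR 1 with 3: 1 XOR 3 = 2
XOR 2 with 6: 2 XOR 6 = 4
XOR 4 with 8: 4 XOR 8 = 12
XOR 12 with 11: 12 XOR 11 = 7
XOR 7 with 12: 7 XOR 12 = 11
XOR 11 with 13: 11 XOR 13 = 6
XOR 6 with 15: 6 XOR 15 = 9
Nim-value = 9

9


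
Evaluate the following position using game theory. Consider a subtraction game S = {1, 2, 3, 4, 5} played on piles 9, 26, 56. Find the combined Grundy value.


Subtraction set: {1, 2, 3, 4, 5}
For this subtraction set, G(n) = n mod 6 (period = max + 1 = 6).
Pile 1 (size 9): G(9) = 9 mod 6 = 3
Pile 2 (size 26): G(26) = 26 mod 6 = 2
Pile 3 (size 56): G(56) = 56 mod 6 = 2
Total Grundy value = XOR of all: 3 XOR 2 XOR 2 = 3

3


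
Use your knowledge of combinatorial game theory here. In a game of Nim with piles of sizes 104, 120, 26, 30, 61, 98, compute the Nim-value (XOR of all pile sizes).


We need the XOR (exclusive or) of all pile sizes.
After XOR-ing pile 1 (size 104): 0 XOR 104 = 104
After XOR-ing pile 2 (size 120): 104 XOR 120 = 16
After XOR-ing pile 3 (size 26): 16 XOR 26 = 10
After XOR-ing pile 4 (size 30): 10 XOR 30 = 20
After XOR-ing pile 5 (size 61): 20 XOR 61 = 41
After XOR-ing pile 6 (size 98): 41 XOR 98 = 75
The Nim-value of this position is 75.

75


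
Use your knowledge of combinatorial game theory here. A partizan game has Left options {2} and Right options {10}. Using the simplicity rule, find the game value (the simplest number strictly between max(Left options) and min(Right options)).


Left options: {2}, max = 2
Right options: {10}, min = 10
All options are numbers and max(Left) < min(Right), so by the simplicity theorem the value is the simplest (earliest-born) number strictly between 2 and 10.
Integers 3 through 9 all lie strictly between 2 and 10.
Among integers, the simplest (lowest birthday = smallest |n|; 0 is born on day 0, +-n on day n) is 3.
No non-integer in the interval can be simpler: if x is a non-integer in the interval, then floor(x) or ceil(x) also lies in the interval (the interval contains an integer), and both are proper prefixes of x's sign expansion, i.e. born earlier. So the game value is 3.
Game value = 3

3


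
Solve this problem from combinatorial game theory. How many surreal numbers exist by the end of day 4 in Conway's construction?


Day 0: {|} = 0 is born. Count = 1.
Day n: the number of surreal numbers born by day n is 2^(n+1) - 1.
By day 0: 2^1 - 1 = 1
By day 1: 2^2 - 1 = 3
By day 2: 2^3 - 1 = 7
By day 3: 2^4 - 1 = 15
By day 4: 2^5 - 1 = 31
By day 4: 31 surreal numbers.

31


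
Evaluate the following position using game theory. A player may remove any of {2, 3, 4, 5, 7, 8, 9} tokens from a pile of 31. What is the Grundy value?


The subtraction set is S = {2, 3, 4, 5, 7, 8, 9}.
G(k) = mex{ G(k - s) : s in S, s <= k }. We compute iteratively: G(0) = 0.
G(1) = mex({}) = 0
G(2) = mex({0}) = 1
G(3) = mex({0}) = 1
G(4) = mex({0, 1}) = 2
G(5) = mex({0, 1}) = 2
G(6) = mex({0, 1, 2}) = 3
G(7) = mex({0, 1, 2}) = 3
G(8) = mex({0, 1, 2, 3}) = 4
G(9) = mex({0, 1, 2, 3}) = 4
G(10) = mex({0, 1, 2, 3, 4}) = 5
G(11) = mex({1, 2, 3, 4}) = 0
G(12) = mex({1, 2, 3, 4, 5}) = 0
G(13) = mex({0, 2, 3, 4, 5}) = 1
G(14) = mex({0, 2, 3, 4, 5}) = 1
G(15) = mex({0, 1, 3, 4, 5}) = 2
G(16) = mex({0, 1, 3, 4}) = 2
G(17) = mex({0, 1, 2, 4, 5}) = 3
G(18) = mex({0, 1, 2, 4, 5}) = 3
G(19) = mex({0, 1, 2, 3, 5}) = 4
Observe that G(11)..G(19) = 0, 0, 1, 1, 2, 2, 3, 3, 4 repeats G(0)..G(8) = 0, 0, 1, 1, 2, 2, 3, 3, 4.
For k >= max(S) = 9, G(k) is determined by the previous 9 values G(k-9)..G(k-1); a window of 9 consecutive values has recurred shifted by 11, so by induction G(k + 11) = G(k) for all k >= 0: the sequence is periodic from the start with period 11.
One period: G(0..10) = 0, 0, 1, 1, 2, 2, 3, 3, 4, 4, 5.
31 mod 11 = 9, so G(31) = G(9) = 4.

4


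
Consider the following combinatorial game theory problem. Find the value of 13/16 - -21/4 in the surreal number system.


x = 13/16, y = -21/4
Converting to common denominator: 16
x = 13/16, y = -84/16
x - y = 13/16 - -21/4 = 97/16

97/16


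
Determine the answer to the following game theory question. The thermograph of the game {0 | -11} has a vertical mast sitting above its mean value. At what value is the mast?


Game = {0 | -11}, a switch {a | b} with numbers a > b.
Its thermograph has left wall a - t and right wall b + t, which meet at t = (a - b)/2, where both equal (a + b)/2. So the mast (mean value) is at (a + b)/2.
Mean = (0 + (-11))/2 = -11/2 = -11/2

-11/2


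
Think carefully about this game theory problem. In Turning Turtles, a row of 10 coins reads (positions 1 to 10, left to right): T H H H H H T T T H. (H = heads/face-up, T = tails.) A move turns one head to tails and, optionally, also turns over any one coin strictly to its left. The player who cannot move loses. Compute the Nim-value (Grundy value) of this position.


Coins: T H H H H H T T T H
Key fact: a single head at position k behaves exactly like a Nim heap of size k (turning it to T and optionally flipping a coin at j < k corresponds to moving the heap from k to j, or to 0), and heads combine as a disjunctive sum (two heads at the same place would cancel, matching j XOR j = 0). So the Nim-value is the XOR of the 1-indexed positions of the heads.
Face-up positions (1-indexed): [2, 3, 4, 5, 6, 10]
XOR 0 with 2: 0 XOR 2 = 2
XOR 2 with 3: 2 XOR 3 = 1
XOR 1 with 4: 1 XOR 4 = 5
XOR 5 with 5: 5 XOR 5 = 0
XOR 0 with 6: 0 XOR 6 = 6
XOR 6 with 10: 6 XOR 10 = 12
Nim-value = 12

12


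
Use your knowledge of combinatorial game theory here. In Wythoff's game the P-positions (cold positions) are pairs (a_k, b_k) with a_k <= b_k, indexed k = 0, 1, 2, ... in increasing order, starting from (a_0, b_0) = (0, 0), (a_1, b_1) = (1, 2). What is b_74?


By Wythoff's theorem, a_k = floor(k * phi) and b_k = floor(k * phi^2) = a_k + k, where phi = (1 + sqrt(5))/2 is the golden ratio.
phi = (1 + sqrt(5))/2 = 1.618034
phi^2 = phi + 1 = 2.618034
k = 74
k * phi^2 = 74 * 2.618034 = 193.734515
b_74 = floor(k * phi^2) = 193 (check: a_74 + k = 119 + 74 = 193)

193


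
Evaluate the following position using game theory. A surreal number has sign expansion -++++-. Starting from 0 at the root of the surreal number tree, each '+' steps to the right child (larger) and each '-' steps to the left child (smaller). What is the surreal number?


Sign expansion: -++++-
Rule: track bounds (lo, hi), initially (-inf, +inf). On '+', the current value becomes lo and we move to the simplest number in (value, hi): value + 1 if hi = +inf, otherwise the midpoint (value + hi)/2. On '-', the current value becomes hi and we move to value - 1 if lo = -inf, otherwise the midpoint (lo + value)/2.
Start at 0.
Step 1: sign = -, move left. Bounds: (-inf, 0). Value = -1
Step 2: sign = +, move right. Bounds: (-1, 0). Value = -1/2
Step 3: sign = +, move right. Bounds: (-1/2, 0). Value = -1/4
Step 4: sign = +, move right. Bounds: (-1/4, 0). Value = -1/8
Step 5: sign = +, move right. Bounds: (-1/8, 0). Value = -1/16
Step 6: sign = -, move left. Bounds: (-1/8, -1/16). Value = -3/32
The surreal number with sign expansion -++++- is -3/32.

-3/32


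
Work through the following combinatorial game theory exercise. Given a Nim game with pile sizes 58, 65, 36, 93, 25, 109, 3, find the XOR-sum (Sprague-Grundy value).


We need the XOR (exclusive or) of all pile sizes.
After XOR-ing pile 1 (size 58): 0 XOR 58 = 58
After XOR-ing pile 2 (size 65): 58 XOR 65 = 123
After XOR-ing pile 3 (size 36): 123 XOR 36 = 95
After XOR-ing pile 4 (size 93): 95 XOR 93 = 2
After XOR-ing pile 5 (size 25): 2 XOR 25 = 27
After XOR-ing pile 6 (size 109): 27 XOR 109 = 118
After XOR-ing pile 7 (size 3): 118 XOR 3 = 117
The Nim-value of this position is 117.

117


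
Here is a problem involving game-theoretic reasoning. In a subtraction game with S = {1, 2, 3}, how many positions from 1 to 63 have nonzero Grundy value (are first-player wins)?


Subtraction set S = {1, 2, 3}, so G(n) = n mod 4.
G(n) = 0 when n is a multiple of 4.
Multiples of 4 in [1, 63]: 15
N-positions (nonzero Grundy) = 63 - 15 = 48

48


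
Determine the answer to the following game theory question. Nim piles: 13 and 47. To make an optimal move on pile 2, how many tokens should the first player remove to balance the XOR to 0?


Piles: 13 and 47
Current XOR: 13 XOR 47 = 34 (non-zero, so this is an N-position).
To make the XOR zero, we need to find a move that balances the piles.
For pile 2 (size 47): target = 47 XOR 34 = 13
We reduce pile 2 from 47 to 13.
Tokens removed: 47 - 13 = 34
Verification: 13 XOR 13 = 0

34


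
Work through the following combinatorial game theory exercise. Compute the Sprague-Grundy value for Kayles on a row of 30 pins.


Kayles: a move removes 1 or 2 adjacent pins from a contiguous row.
Removing pins from a row of k leaves two independent rows (a, b) with a + b = k - 1 (one pin) or a + b = k - 2 (two pins); an end removal gives a = 0.
By Sprague-Grundy, G(k) = mex{ G(a) XOR G(b) } over all these splits. G(0) = 0.
G(1): splits (0,0):0^0=0 -> mex({0}) = 1
G(2): splits (0,1):0^1=1 (0,0):0^0=0 -> mex({0, 1}) = 2
G(3): splits (0,2):0^2=2 (1,1):1^1=0 (0,1):0^1=1 -> mex({0, 1, 2}) = 3
G(4): splits (0,3):0^3=3 (1,2):1^2=3 (0,2):0^2=2 (1,1):1^1=0 -> mex({0, 2, 3}) = 1
G(5): splits (0,4):0^1=1 (1,3):1^3=2 (2,2):2^2=0 (0,3):0^3=3 (1,2):1^2=3 -> mex({0, 1, 2, 3}) = 4
G(6) = mex({0, 1, 2, 4}) = 3
G(7) = mex({0, 1, 3, 4, 5}) = 2
G(8) = mex({0, 2, 3, 5, 6}) = 1
G(9) = mex({0, 1, 2, 3, 6, 7}) = 4
G(10) = mex({0, 1, 3, 4, 5, 7}) = 2
G(11) = mex({0, 1, 2, 3, 4, 5}) = 6
G(12) = mex({0, 1, 2, 3, 5, 6, 7}) = 4
G(13) = mex({0, 2, 3, 4, 6, 7}) = 1
G(14) = mex({0, 1, 4, 5, 6, 7}) = 2
G(15) = mex({0, 1, 2, 3, 4, 5, 6}) = 7
G(16) = mex({0, 2, 3, 5, 6, 7}) = 1
G(17) = mex({0, 1, 2, 3, 5, 6, 7}) = 4
G(18) = mex({0, 1, 2, 4, 5, 6}) = 3
G(19) = mex({0, 1, 3, 4, 5, 7}) = 2
G(20) = mex({0, 2, 3, 4, 5, 6, 7}) = 1
G(21) = mex({0, 1, 2, 3, 5, 6, 7}) = 4
G(22) = mex({0, 1, 2, 3, 4, 5, 7}) = 6
G(23) = mex({0, 1, 2, 3, 4, 5, 6}) = 7
G(24) = mex({0, 1, 2, 3, 5, 6, 7}) = 4
G(25) = mex({0, 2, 3, 4, 6, 7}) = 1
G(26) = mex({0, 1, 3, 4, 5, 6, 7}) = 2
G(27) = mex({0, 1, 2, 3, 4, 5, 6, 7}) = 8
G(28) = mex({0, 1, 2, 3, 4, 6, 7, 8}) = 5
G(29) = mex({0, 1, 2, 3, 5, 6, 7, 8, 9}) = 4
G(30) = mex({0, 1, 2, 3, 4, 5, 6, 9, 10}) = 7
Therefore G(30) = 7.

7


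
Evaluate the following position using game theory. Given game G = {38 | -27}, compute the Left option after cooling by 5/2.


Original game: {38 | -27} (a switch {a | b} with a > b).
Cooling by t (for t below the temperature (a - b)/2 = 65/2) taxes each move by t: {a | b} cooled by t is {a - t | b + t}.
Cooling amount: t = 5/2
Cooled Left option: 38 - 5/2 = 71/2
Cooled Right option: -27 + 5/2 = -49/2
Cooled game: {71/2 | -49/2}
Left option = 71/2

71/2


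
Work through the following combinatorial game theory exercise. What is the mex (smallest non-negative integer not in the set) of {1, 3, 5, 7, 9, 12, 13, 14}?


Set = {1, 3, 5, 7, 9, 12, 13, 14}
0 is NOT in the set. This is the mex.
mex = 0

0


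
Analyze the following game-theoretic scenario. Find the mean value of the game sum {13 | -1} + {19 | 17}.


G1 = {13 | -1}, G2 = {19 | 17}
Each is a switch {a | b} with numbers a > b; its mean value is (a + b)/2, and mean value is additive over game sums: m(G1 + G2) = m(G1) + m(G2).
Mean of G1 = (13 + (-1))/2 = 12/2 = 6
Mean of G2 = (19 + (17))/2 = 36/2 = 18
Mean of G1 + G2 = 6 + 18 = 24

24


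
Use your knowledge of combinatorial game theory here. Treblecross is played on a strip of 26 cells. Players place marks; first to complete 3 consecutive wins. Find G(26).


Treblecross: place X on empty cells; 3-in-a-row wins.
Playing within two cells of an existing X lets the opponent win at once, so sensible play treats the cells i-2..i+2 around each X as dead. The player left with no safe cell loses, so this is a normal-play take-away game on strips of safe cells.
Placing X at cell i (0-indexed) of a strip of k safe cells leaves independent strips of sizes max(0, i-2) and max(0, k-i-3). Hence G(k) = mex{ G(max(0,i-2)) XOR G(max(0,k-i-3)) : 0 <= i < k }, with G(0) = 0.
G(1): splits (0,0):0^0=0 -> mex({0}) = 1
G(2): splits (0,0):0^0=0 -> mex({0}) = 1
G(3): splits (0,0):0^0=0 -> mex({0}) = 1
G(4): splits (0,1):0^1=1 (0,0):0^0=0 -> mex({0, 1}) = 2
G(5): splits (0,2):0^1=1 (0,1):0^1=1 (0,0):0^0=0 -> mex({0, 1}) = 2
G(6) = mex({1}) = 0
G(7) = mex({0, 1, 2}) = 3
G(8) = mex({0, 1, 2}) = 3
G(9) = mex({0, 2}) = 1
G(10) = mex({0, 2, 3}) = 1
G(11) = mex({0, 3}) = 1
G(12) = mex({1, 3}) = 0
G(13) = mex({0, 1, 2, 3}) = 4
G(14) = mex({0, 1, 2}) = 3
G(15) = mex({0, 1, 2}) = 3
G(16) = mex({0, 1, 2, 4}) = 3
G(17) = mex({0, 1, 3, 4}) = 2
G(18) = mex({0, 1, 3, 4}) = 2
G(19) = mex({0, 1, 3, 5}) = 2
G(20) = mex({0, 1, 2, 3, 5}) = 4
G(21) = mex({0, 1, 2, 3, 5}) = 4
G(22) = mex({1, 2, 6}) = 0
G(23) = mex({0, 1, 2, 3, 4, 6}) = 5
G(24) = mex({0, 1, 2, 3, 4}) = 5
G(25) = mex({0, 1, 3, 4, 7}) = 2
G(26) = mex({0, 1, 3, 4, 5, 7}) = 2
Therefore G(26) = 2.

2


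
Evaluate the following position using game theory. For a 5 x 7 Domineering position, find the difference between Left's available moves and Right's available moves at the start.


Board is 5 x 7 (rows x cols).
Left (vertical) placements: (rows-1) * cols = 4 * 7 = 28
Right (horizontal) placements: rows * (cols-1) = 5 * 6 = 30
Advantage = Left - Right = 28 - 30 = -2

-2


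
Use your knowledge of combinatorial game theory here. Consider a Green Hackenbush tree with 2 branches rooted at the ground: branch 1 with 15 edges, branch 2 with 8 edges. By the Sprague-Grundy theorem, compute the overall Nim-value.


The tree has 2 branches from the ground vertex.
In Green Hackenbush, the Nim-value of a simple path of length k is k.
Branch 1: length 15, Nim-value = 15
Branch 2: length 8, Nim-value = 8
Total Nim-value = XOR of all branch values:
0 XOR 15 = 15
15 XOR 8 = 7
Nim-value of the tree = 7

7


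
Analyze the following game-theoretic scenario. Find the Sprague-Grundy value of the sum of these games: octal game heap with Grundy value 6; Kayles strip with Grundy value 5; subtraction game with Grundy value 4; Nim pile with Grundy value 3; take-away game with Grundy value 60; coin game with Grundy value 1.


By the Sprague-Grundy theorem, the Grundy value of a sum of games is the XOR of individual Grundy values.
octal game heap: Grundy value = 6. Running XOR: 0 XOR 6 = 6
Kayles strip: Grundy value = 5. Running XOR: 6 XOR 5 = 3
subtraction game: Grundy value = 4. Running XOR: 3 XOR 4 = 7
Nim pile: Grundy value = 3. Running XOR: 7 XOR 3 = 4
take-away game: Grundy value = 60. Running XOR: 4 XOR 60 = 56
coin game: Grundy value = 1. Running XOR: 56 XOR 1 = 57
The combined Grundy value is 57.

57


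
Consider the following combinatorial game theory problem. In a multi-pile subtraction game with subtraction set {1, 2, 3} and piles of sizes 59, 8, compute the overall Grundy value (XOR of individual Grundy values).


Subtraction set: {1, 2, 3}
For this subtraction set, G(n) = n mod 4 (period = max + 1 = 4).
Pile 1 (size 59): G(59) = 59 mod 4 = 3
Pile 2 (size 8): G(8) = 8 mod 4 = 0
Total Grundy value = XOR of all: 3 XOR 0 = 3

3


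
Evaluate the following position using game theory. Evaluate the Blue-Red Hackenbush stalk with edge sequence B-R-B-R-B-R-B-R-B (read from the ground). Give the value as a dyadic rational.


Edges (from ground): B-R-B-R-B-R-B-R-B
By Berlekamp's sign-expansion rule, a Blue-Red Hackenbush stalk has the value of the surreal number whose sign sequence is the edge sequence with B -> + and R -> -.
Sign sequence: +-+-+-+-+
Trace the sign expansion in the surreal number tree, starting from 0:
Edge 1: B (sign +) -> bounds (0, +inf), value = 1
Edge 2: R (sign -) -> bounds (0, 1), value = 1/2
Edge 3: B (sign +) -> bounds (1/2, 1), value = 3/4
Edge 4: R (sign -) -> bounds (1/2, 3/4), value = 5/8
Edge 5: B (sign +) -> bounds (5/8, 3/4), value = 11/16
Edge 6: R (sign -) -> bounds (5/8, 11/16), value = 21/32
Edge 7: B (sign +) -> bounds (21/32, 11/16), value = 43/64
Edge 8: R (sign -) -> bounds (21/32, 43/64), value = 85/128
Edge 9: B (sign +) -> bounds (85/128, 43/64), value = 171/256
Game value = 171/256

171/256


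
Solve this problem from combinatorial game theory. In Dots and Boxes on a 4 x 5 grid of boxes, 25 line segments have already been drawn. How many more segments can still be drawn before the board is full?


Grid: 4 x 5 boxes, i.e. 5 rows and 6 columns of dots.
Horizontal edges: (rows + 1) * cols = 5 * 5 = 25
Vertical edges: rows * (cols + 1) = 4 * 6 = 24
Total edges: 25 + 24 = 49
Edges drawn: 25
Remaining: 49 - 25 = 24

24


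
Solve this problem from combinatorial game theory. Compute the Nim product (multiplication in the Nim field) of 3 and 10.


Nim multiplication is bilinear over XOR: (u XOR v) * w = (u*w) XOR (v*w).
So we split each operand into its bit components and XOR the pairwise Nim products.
3 = 1 + 2 (as XOR of powers of 2).
10 = 2 + 8 (as XOR of powers of 2).
Using the standard Nim-product table on single bits:
  2*2 = 3,   2*4 = 8,   2*8 = 12,
  4*4 = 6,   4*8 = 11,  8*8 = 13,
and  1*x = x (identity), k*l = l*k (commutative).
Pairwise Nim products:
  1 * 2 = 2
  1 * 8 = 8
  2 * 2 = 3
  2 * 8 = 12
XOR them: 2 XOR 8 XOR 3 XOR 12 = 5.
Result: 3 * 10 = 5 (in Nim).

5


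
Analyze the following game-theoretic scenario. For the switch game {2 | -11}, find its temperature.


The game is {2 | -11}, a switch {a | b} with numbers a > b.
Cooling {a | b} by t gives {a - t | b + t}, which stops being hot when a - t = b + t, i.e. at t = (a - b)/2. So the temperature of a switch is (a - b)/2.
Temperature = (Left option - Right option) / 2
= (2 - (-11)) / 2
= 13 / 2
= 13/2

13/2


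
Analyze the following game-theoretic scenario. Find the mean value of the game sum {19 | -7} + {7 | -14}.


G1 = {19 | -7}, G2 = {7 | -14}
Each is a switch {a | b} with numbers a > b; its mean value is (a + b)/2, and mean value is additive over game sums: m(G1 + G2) = m(G1) + m(G2).
Mean of G1 = (19 + (-7))/2 = 12/2 = 6
Mean of G2 = (7 + (-14))/2 = -7/2 = -7/2
Mean of G1 + G2 = 6 + -7/2 = 5/2

5/2


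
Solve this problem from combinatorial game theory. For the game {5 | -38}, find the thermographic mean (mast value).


Game = {5 | -38}, a switch {a | b} with numbers a > b.
Its thermograph has left wall a - t and right wall b + t, which meet at t = (a - b)/2, where both equal (a + b)/2. So the mast (mean value) is at (a + b)/2.
Mean = (5 + (-38))/2 = -33/2 = -33/2

-33/2


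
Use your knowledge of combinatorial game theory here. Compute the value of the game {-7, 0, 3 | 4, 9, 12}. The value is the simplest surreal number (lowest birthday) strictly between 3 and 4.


Left options: {-7, 0, 3}, max = 3
Right options: {4, 9, 12}, min = 4
All options are numbers and max(Left) < min(Right), so by the simplicity theorem the value is the simplest (earliest-born) number strictly between 3 and 4.
No integer lies strictly between 3 and 4, so the value is the dyadic rational m/2^k in the interval with the smallest k (then m odd); search k = 1, 2, ...:
Denominator 2: 7/2 lies strictly between 3 and 4 -- found.
The simplest number in the interval is 7/2.
Game value = 7/2

7/2


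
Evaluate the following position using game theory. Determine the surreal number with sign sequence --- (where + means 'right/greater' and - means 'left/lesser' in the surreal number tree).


Sign expansion: ---
Rule: track bounds (lo, hi), initially (-inf, +inf). On '+', the current value becomes lo and we move to the simplest number in (value, hi): value + 1 if hi = +inf, otherwise the midpoint (value + hi)/2. On '-', the current value becomes hi and we move to value - 1 if lo = -inf, otherwise the midpoint (lo + value)/2.
Start at 0.
Step 1: sign = -, move left. Bounds: (-inf, 0). Value = -1
Step 2: sign = -, move left. Bounds: (-inf, -1). Value = -2
Step 3: sign = -, move left. Bounds: (-inf, -2). Value = -3
The surreal number with sign expansion --- is -3.

-3


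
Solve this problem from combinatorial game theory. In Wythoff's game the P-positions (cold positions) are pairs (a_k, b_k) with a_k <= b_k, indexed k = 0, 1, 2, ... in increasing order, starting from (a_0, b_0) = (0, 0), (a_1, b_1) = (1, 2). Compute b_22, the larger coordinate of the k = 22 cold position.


By Wythoff's theorem, a_k = floor(k * phi) and b_k = floor(k * phi^2) = a_k + k, where phi = (1 + sqrt(5))/2 is the golden ratio.
phi = (1 + sqrt(5))/2 = 1.618034
phi^2 = phi + 1 = 2.618034
k = 22
k * phi^2 = 22 * 2.618034 = 57.596748
b_22 = floor(k * phi^2) = 57 (check: a_22 + k = 35 + 22 = 57)

57


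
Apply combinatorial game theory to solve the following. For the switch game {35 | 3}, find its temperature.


The game is {35 | 3}, a switch {a | b} with numbers a > b.
Cooling {a | b} by t gives {a - t | b + t}, which stops being hot when a - t = b + t, i.e. at t = (a - b)/2. So the temperature of a switch is (a - b)/2.
Temperature = (Left option - Right option) / 2
= (35 - (3)) / 2
= 32 / 2
= 16

16


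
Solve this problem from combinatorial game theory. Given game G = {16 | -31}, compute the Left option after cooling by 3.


Original game: {16 | -31} (a switch {a | b} with a > b).
Cooling by t (for t below the temperature (a - b)/2 = 47/2) taxes each move by t: {a | b} cooled by t is {a - t | b + t}.
Cooling amount: t = 3
Cooled Left option: 16 - 3 = 13
Cooled Right option: -31 + 3 = -28
Cooled game: {13 | -28}
Left option = 13

13


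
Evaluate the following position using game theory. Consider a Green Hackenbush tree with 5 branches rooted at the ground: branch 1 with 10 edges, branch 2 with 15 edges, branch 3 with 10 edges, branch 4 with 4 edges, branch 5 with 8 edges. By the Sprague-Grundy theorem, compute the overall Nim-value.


The tree has 5 branches from the ground vertex.
In Green Hackenbush, the Nim-value of a simple path of length k is k.
Branch 1: length 10, Nim-value = 10
Branch 2: length 15, Nim-value = 15
Branch 3: length 10, Nim-value = 10
Branch 4: length 4, Nim-value = 4
Branch 5: length 8, Nim-value = 8
Total Nim-value = XOR of all branch values:
0 XOR 10 = 10
10 XOR 15 = 5
5 XOR 10 = 15
15 XOR 4 = 11
11 XOR 8 = 3
Nim-value of the tree = 3

3


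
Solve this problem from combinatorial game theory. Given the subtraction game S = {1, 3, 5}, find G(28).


The subtraction set is S = {1, 3, 5}.
G(k) = mex{ G(k - s) : s in S, s <= k }. We compute iteratively: G(0) = 0.
G(1) = mex({0}) = 1
G(2) = mex({1}) = 0
G(3) = mex({0}) = 1
G(4) = mex({1}) = 0
G(5) = mex({0}) = 1
G(6) = mex({1}) = 0
Observe that G(2)..G(6) = 0, 1, 0, 1, 0 repeats G(0)..G(4) = 0, 1, 0, 1, 0.
For k >= max(S) = 5, G(k) is determined by the previous 5 values G(k-5)..G(k-1); a window of 5 consecutive values has recurred shifted by 2, so by induction G(k + 2) = G(k) for all k >= 0: the sequence is periodic from the start with period 2.
One period: G(0..1) = 0, 1.
28 mod 2 = 0, so G(28) = G(0) = 0.

0


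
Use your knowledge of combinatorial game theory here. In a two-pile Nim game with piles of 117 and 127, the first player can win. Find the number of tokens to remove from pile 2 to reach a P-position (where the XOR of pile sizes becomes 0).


Piles: 117 and 127
Current XOR: 117 XOR 127 = 10 (non-zero, so this is an N-position).
To make the XOR zero, we need to find a move that balances the piles.
For pile 2 (size 127): target = 127 XOR 10 = 117
We reduce pile 2 from 127 to 117.
Tokens removed: 127 - 117 = 10
Verification: 117 XOR 117 = 0

10


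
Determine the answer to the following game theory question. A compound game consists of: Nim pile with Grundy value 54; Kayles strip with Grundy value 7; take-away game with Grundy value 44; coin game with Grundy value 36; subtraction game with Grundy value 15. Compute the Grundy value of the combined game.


By the Sprague-Grundy theorem, the Grundy value of a sum of games is the XOR of individual Grundy values.
Nim pile: Grundy value = 54. Running XOR: 0 XOR 54 = 54
Kayles strip: Grundy value = 7. Running XOR: 54 XOR 7 = 49
take-away game: Grundy value = 44. Running XOR: 49 XOR 44 = 29
coin game: Grundy value = 36. Running XOR: 29 XOR 36 = 57
subtraction game: Grundy value = 15. Running XOR: 57 XOR 15 = 54
The combined Grundy value is 54.

54


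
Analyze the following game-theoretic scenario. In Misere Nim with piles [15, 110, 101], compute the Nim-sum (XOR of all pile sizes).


We need the XOR (exclusive or) of all pile sizes.
After XOR-ing pile 1 (size 15): 0 XOR 15 = 15
After XOR-ing pile 2 (size 110): 15 XOR 110 = 97
After XOR-ing pile 3 (size 101): 97 XOR 101 = 4
The Nim-value of this position is 4.

4


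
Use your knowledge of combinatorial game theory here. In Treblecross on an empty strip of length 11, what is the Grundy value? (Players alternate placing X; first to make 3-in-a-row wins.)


Treblecross: place X on empty cells; 3-in-a-row wins.
Playing within two cells of an existing X lets the opponent win at once, so sensible play treats the cells i-2..i+2 around each X as dead. The player left with no safe cell loses, so this is a normal-play take-away game on strips of safe cells.
Placing X at cell i (0-indexed) of a strip of k safe cells leaves independent strips of sizes max(0, i-2) and max(0, k-i-3). Hence G(k) = mex{ G(max(0,i-2)) XOR G(max(0,k-i-3)) : 0 <= i < k }, with G(0) = 0.
G(1): splits (0,0):0^0=0 -> mex({0}) = 1
G(2): splits (0,0):0^0=0 -> mex({0}) = 1
G(3): splits (0,0):0^0=0 -> mex({0}) = 1
G(4): splits (0,1):0^1=1 (0,0):0^0=0 -> mex({0, 1}) = 2
G(5): splits (0,2):0^1=1 (0,1):0^1=1 (0,0):0^0=0 -> mex({0, 1}) = 2
G(6) = mex({1}) = 0
G(7) = mex({0, 1, 2}) = 3
G(8) = mex({0, 1, 2}) = 3
G(9) = mex({0, 2}) = 1
G(10) = mex({0, 2, 3}) = 1
G(11) = mex({0, 3}) = 1
Therefore G(11) = 1.

1


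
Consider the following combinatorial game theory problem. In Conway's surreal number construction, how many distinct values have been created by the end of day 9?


Day 0: {|} = 0 is born. Count = 1.
Day n: the number of surreal numbers born by day n is 2^(n+1) - 1.
By day 0: 2^1 - 1 = 1
By day 1: 2^2 - 1 = 3
By day 2: 2^3 - 1 = 7
By day 3: 2^4 - 1 = 15
By day 4: 2^5 - 1 = 31
By day 5: 2^6 - 1 = 63
By day 6: 2^7 - 1 = 127
By day 7: 2^8 - 1 = 255
By day 8: 2^9 - 1 = 511
By day 9: 2^10 - 1 = 1023
By day 9: 1023 surreal numbers.

1023


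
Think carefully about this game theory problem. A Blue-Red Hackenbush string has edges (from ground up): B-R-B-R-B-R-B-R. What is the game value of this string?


Edges (from ground): B-R-B-R-B-R-B-R
By Berlekamp's sign-expansion rule, a Blue-Red Hackenbush stalk has the value of the surreal number whose sign sequence is the edge sequence with B -> + and R -> -.
Sign sequence: +-+-+-+-
Trace the sign expansion in the surreal number tree, starting from 0:
Edge 1: B (sign +) -> bounds (0, +inf), value = 1
Edge 2: R (sign -) -> bounds (0, 1), value = 1/2
Edge 3: B (sign +) -> bounds (1/2, 1), value = 3/4
Edge 4: R (sign -) -> bounds (1/2, 3/4), value = 5/8
Edge 5: B (sign +) -> bounds (5/8, 3/4), value = 11/16
Edge 6: R (sign -) -> bounds (5/8, 11/16), value = 21/32
Edge 7: B (sign +) -> bounds (21/32, 11/16), value = 43/64
Edge 8: R (sign -) -> bounds (21/32, 43/64), value = 85/128
Game value = 85/128

85/128


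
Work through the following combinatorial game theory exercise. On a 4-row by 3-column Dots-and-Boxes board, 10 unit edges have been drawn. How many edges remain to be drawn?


Grid: 4 x 3 boxes, i.e. 5 rows and 4 columns of dots.
Horizontal edges: (rows + 1) * cols = 5 * 3 = 15
Vertical edges: rows * (cols + 1) = 4 * 4 = 16
Total edges: 15 + 16 = 31
Edges drawn: 10
Remaining: 31 - 10 = 21

21


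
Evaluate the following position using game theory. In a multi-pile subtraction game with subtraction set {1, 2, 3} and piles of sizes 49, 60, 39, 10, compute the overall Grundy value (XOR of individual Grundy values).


Subtraction set: {1, 2, 3}
For this subtraction set, G(n) = n mod 4 (period = max + 1 = 4).
Pile 1 (size 49): G(49) = 49 mod 4 = 1
Pile 2 (size 60): G(60) = 60 mod 4 = 0
Pile 3 (size 39): G(39) = 39 mod 4 = 3
Pile 4 (size 10): G(10) = 10 mod 4 = 2
Total Grundy value = XOR of all: 1 XOR 0 XOR 3 XOR 2 = 0

0


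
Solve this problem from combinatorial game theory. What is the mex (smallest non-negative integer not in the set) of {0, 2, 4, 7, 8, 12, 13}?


Set = {0, 2, 4, 7, 8, 12, 13}
0 is in the set.
1 is NOT in the set. This is the mex.
mex = 1

1


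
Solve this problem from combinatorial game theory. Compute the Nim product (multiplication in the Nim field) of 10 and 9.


Nim multiplication is bilinear over XOR: (u XOR v) * w = (u*w) XOR (v*w).
So we split each operand into its bit components and XOR the pairwise Nim products.
10 = 2 + 8 (as XOR of powers of 2).
9 = 1 + 8 (as XOR of powers of 2).
Using the standard Nim-product table on single bits:
  2*2 = 3,   2*4 = 8,   2*8 = 12,
  4*4 = 6,   4*8 = 11,  8*8 = 13,
and  1*x = x (identity), k*l = l*k (commutative).
Pairwise Nim products:
  2 * 1 = 2
  2 * 8 = 12
  8 * 1 = 8
  8 * 8 = 13
XOR them: 2 XOR 12 XOR 8 XOR 13 = 11.
Result: 10 * 9 = 11 (in Nim).

11


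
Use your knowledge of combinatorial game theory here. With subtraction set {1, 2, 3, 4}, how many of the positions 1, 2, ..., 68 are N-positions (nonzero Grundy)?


Subtraction set S = {1, 2, 3, 4}, so G(n) = n mod 5.
G(n) = 0 when n is a multiple of 5.
Multiples of 5 in [1, 68]: 13
N-positions (nonzero Grundy) = 68 - 13 = 55

55


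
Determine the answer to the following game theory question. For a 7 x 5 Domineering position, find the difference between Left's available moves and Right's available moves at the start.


Board is 7 x 5 (rows x cols).
Left (vertical) placements: (rows-1) * cols = 6 * 5 = 30
Right (horizontal) placements: rows * (cols-1) = 7 * 4 = 28
Advantage = Left - Right = 30 - 28 = 2

2


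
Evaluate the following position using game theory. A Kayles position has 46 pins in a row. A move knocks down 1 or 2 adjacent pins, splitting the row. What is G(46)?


Kayles: a move removes 1 or 2 adjacent pins from a contiguous row.
Removing pins from a row of k leaves two independent rows (a, b) with a + b = k - 1 (one pin) or a + b = k - 2 (two pins); an end removal gives a = 0.
By Sprague-Grundy, G(k) = mex{ G(a) XOR G(b) } over all these splits. G(0) = 0.
G(1): splits (0,0):0^0=0 -> mex({0}) = 1
G(2): splits (0,1):0^1=1 (0,0):0^0=0 -> mex({0, 1}) = 2
G(3): splits (0,2):0^2=2 (1,1):1^1=0 (0,1):0^1=1 -> mex({0, 1, 2}) = 3
G(4): splits (0,3):0^3=3 (1,2):1^2=3 (0,2):0^2=2 (1,1):1^1=0 -> mex({0, 2, 3}) = 1
G(5): splits (0,4):0^1=1 (1,3):1^3=2 (2,2):2^2=0 (0,3):0^3=3 (1,2):1^2=3 -> mex({0, 1, 2, 3}) = 4
G(6) = mex({0, 1, 2, 4}) = 3
G(7) = mex({0, 1, 3, 4, 5}) = 2
G(8) = mex({0, 2, 3, 5, 6}) = 1
G(9) = mex({0, 1, 2, 3, 6, 7}) = 4
G(10) = mex({0, 1, 3, 4, 5, 7}) = 2
G(11) = mex({0, 1, 2, 3, 4, 5}) = 6
G(12) = mex({0, 1, 2, 3, 5, 6, 7}) = 4
G(13) = mex({0, 2, 3, 4, 6, 7}) = 1
G(14) = mex({0, 1, 4, 5, 6, 7}) = 2
G(15) = mex({0, 1, 2, 3, 4, 5, 6}) = 7
G(16) = mex({0, 2, 3, 5, 6, 7}) = 1
G(17) = mex({0, 1, 2, 3, 5, 6, 7}) = 4
G(18) = mex({0, 1, 2, 4, 5, 6}) = 3
G(19) = mex({0, 1, 3, 4, 5, 7}) = 2
G(20) = mex({0, 2, 3, 4, 5, 6, 7}) = 1
G(21) = mex({0, 1, 2, 3, 5, 6, 7}) = 4
G(22) = mex({0, 1, 2, 3, 4, 5, 7}) = 6
G(23) = mex({0, 1, 2, 3, 4, 5, 6}) = 7
G(24) = mex({0, 1, 2, 3, 5, 6, 7}) = 4
G(25) = mex({0, 2, 3, 4, 6, 7}) = 1
G(26) = mex({0, 1, 3, 4, 5, 6, 7}) = 2
G(27) = mex({0, 1, 2, 3, 4, 5, 6, 7}) = 8
G(28) = mex({0, 1, 2, 3, 4, 6, 7, 8}) = 5
G(29) = mex({0, 1, 2, 3, 5, 6, 7, 8, 9}) = 4
G(30) = mex({0, 1, 2, 3, 4, 5, 6, 9, 10}) = 7
G(31) = mex({0, 1, 3, 4, 5, 7, 10, 11}) = 2
G(32) = mex({0, 2, 3, 4, 5, 6, 7, 9, 11}) = 1
G(33) = mex({0, 1, 2, 3, 4, 5, 6, 7, 9, 12}) = 8
G(34) = mex({0, 1, 2, 3, 4, 5, 7, 8, 11, 12}) = 6
G(35) = mex({0, 1, 2, 3, 4, 5, 6, 8, 9, 10, 11}) = 7
G(36) = mex({0, 1, 2, 3, 5, 6, 7, 9, 10}) = 4
G(37) = mex({0, 2, 3, 4, 6, 7, 9, 10, 11, 12}) = 1
G(38) = mex({0, 1, 3, 4, 5, 6, 7, 9, 10, 11, 12}) = 2
G(39) = mex({0, 1, 2, 4, 5, 6, 7, 9, 10, 12, 14}) = 3
G(40) = mex({0, 2, 3, 4, 6, 7, 11, 12, 14}) = 1
G(41) = mex({0, 1, 2, 3, 5, 6, 7, 9, 10, 11, 12}) = 4
G(42) = mex({0, 1, 2, 3, 4, 5, 6, 9, 10}) = 7
G(43) = mex({0, 1, 3, 4, 5, 7, 9, 10, 12, 15}) = 2
G(44) = mex({0, 2, 3, 4, 5, 6, 7, 9, 10, 12, 15}) = 1
G(45) = mex({0, 1, 2, 3, 4, 5, 6, 7, 9, 10, 12, 14}) = 8
G(46) = mex({0, 1, 3, 4, 5, 7, 8, 11, 12, 14}) = 2
Therefore G(46) = 2.

2
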